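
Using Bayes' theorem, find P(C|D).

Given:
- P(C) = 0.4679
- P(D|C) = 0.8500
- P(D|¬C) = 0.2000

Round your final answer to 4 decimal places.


Bayes' theorem: P(C|D) = P(D|C) × P(C) / P(D)

Step 1: Calculate P(D) using law of total probability
P(D) = P(D|C)P(C) + P(D|¬C)P(¬C)
     = 0.8500 × 0.4679 + 0.2000 × 0.5321
     = 0.39771500 + 0.10642000
     = 0.50413500

Step 2: Apply Bayes' theorem
P(C|D) = P(D|C) × P(C) / P(D)
       = 0.39771500 / 0.50413500
       = 0.7889


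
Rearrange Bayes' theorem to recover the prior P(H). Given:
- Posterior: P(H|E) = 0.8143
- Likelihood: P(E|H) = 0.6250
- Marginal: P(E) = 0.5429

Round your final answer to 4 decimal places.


From Bayes' theorem: P(H|E) = P(E|H) × P(H) / P(E)

Rearranging for P(H):
P(H) = P(H|E) × P(E) / P(E|H)
     = 0.8143 × 0.5429 / 0.6250
     = 0.44208347 / 0.6250
     = 0.7073


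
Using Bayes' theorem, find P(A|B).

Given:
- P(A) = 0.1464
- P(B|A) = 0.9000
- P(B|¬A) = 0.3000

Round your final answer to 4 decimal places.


Bayes' theorem: P(A|B) = P(B|A) × P(A) / P(B)

Step 1: Calculate P(B) using law of total probability
P(B) = P(B|A)P(A) + P(B|¬A)P(¬A)
     = 0.9000 × 0.1464 + 0.3000 × 0.8536
     = 0.13176000 + 0.25608000
     = 0.38784000

Step 2: Apply Bayes' theorem
P(A|B) = P(B|A) × P(A) / P(B)
       = 0.13176000 / 0.38784000
       = 0.3397


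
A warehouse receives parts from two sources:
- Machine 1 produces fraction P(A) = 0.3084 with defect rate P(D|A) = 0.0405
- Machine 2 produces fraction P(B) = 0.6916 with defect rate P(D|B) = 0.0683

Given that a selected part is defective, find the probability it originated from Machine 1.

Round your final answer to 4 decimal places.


Let A = from Machine 1, D = defective

Given:
- P(A) = 0.3084, P(B) = 0.6916
- P(D|A) = 0.0405, P(D|B) = 0.0683

Step 1: Find P(D)
P(D) = P(D|A)P(A) + P(D|B)P(B)
     = 0.0405 × 0.3084 + 0.0683 × 0.6916
     = 0.01249020 + 0.04723628
     = 0.05972648

Step 2: Apply Bayes' theorem
P(A|D) = P(D|A)P(A) / P(D)
       = 0.01249020 / 0.05972648
       = 0.2091


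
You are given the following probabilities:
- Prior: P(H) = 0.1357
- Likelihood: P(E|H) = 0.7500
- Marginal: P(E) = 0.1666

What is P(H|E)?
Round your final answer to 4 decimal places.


Using Bayes' theorem:

P(H|E) = P(E|H) × P(H) / P(E)
       = 0.7500 × 0.1357 / 0.1666
       = 0.10177500 / 0.1666
       = 0.6109

The evidence strengthens our belief in H.
Prior: 0.1357 → Posterior: 0.6109


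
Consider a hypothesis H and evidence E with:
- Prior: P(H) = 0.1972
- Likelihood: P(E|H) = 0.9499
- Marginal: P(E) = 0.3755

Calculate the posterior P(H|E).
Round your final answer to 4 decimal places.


Using Bayes' theorem:

P(H|E) = P(E|H) × P(H) / P(E)
       = 0.9499 × 0.1972 / 0.3755
       = 0.18732028 / 0.3755
       = 0.4989

The evidence strengthens our belief in H.
Prior: 0.1972 → Posterior: 0.4989


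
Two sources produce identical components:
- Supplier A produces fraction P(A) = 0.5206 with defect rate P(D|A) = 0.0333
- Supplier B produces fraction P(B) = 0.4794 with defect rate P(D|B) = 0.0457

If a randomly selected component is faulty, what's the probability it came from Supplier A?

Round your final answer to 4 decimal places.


Let A = from Supplier A, D = faulty

Given:
- P(A) = 0.5206, P(B) = 0.4794
- P(D|A) = 0.0333, P(D|B) = 0.0457

Step 1: Find P(D)
P(D) = P(D|A)P(A) + P(D|B)P(B)
     = 0.0333 × 0.5206 + 0.0457 × 0.4794
     = 0.01733598 + 0.02190858
     = 0.03924456

Step 2: Apply Bayes' theorem
P(A|D) = P(D|A)P(A) / P(D)
       = 0.01733598 / 0.03924456
       = 0.4417


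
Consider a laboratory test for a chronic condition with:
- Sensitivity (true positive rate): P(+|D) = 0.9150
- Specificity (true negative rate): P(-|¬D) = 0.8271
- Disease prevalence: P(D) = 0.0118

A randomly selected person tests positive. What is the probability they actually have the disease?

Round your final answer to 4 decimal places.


Let D = has disease, + = positive test

Given:
- P(D) = 0.0118 (prevalence)
- P(+|D) = 0.9150 (sensitivity)
- P(-|¬D) = 0.8271 (specificity)
- P(+|¬D) = 0.1729 (false positive rate = 1 - specificity)

Step 1: Find P(+)
P(+) = P(+|D)P(D) + P(+|¬D)P(¬D)
     = 0.9150 × 0.0118 + 0.1729 × 0.9882
     = 0.01079700 + 0.17085978
     = 0.18165678

Step 2: Apply Bayes' theorem for P(D|+)
P(D|+) = P(+|D)P(D) / P(+)
       = 0.01079700 / 0.18165678
       = 0.0594


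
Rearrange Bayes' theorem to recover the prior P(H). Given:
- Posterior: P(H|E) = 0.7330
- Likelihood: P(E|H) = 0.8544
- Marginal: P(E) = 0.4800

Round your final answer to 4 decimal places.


From Bayes' theorem: P(H|E) = P(E|H) × P(H) / P(E)

Rearranging for P(H):
P(H) = P(H|E) × P(E) / P(E|H)
     = 0.7330 × 0.4800 / 0.8544
     = 0.35184000 / 0.8544
     = 0.4118


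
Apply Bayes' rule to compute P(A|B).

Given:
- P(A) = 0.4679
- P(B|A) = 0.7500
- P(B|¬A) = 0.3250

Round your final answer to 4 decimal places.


Bayes' theorem: P(A|B) = P(B|A) × P(A) / P(B)

Step 1: Calculate P(B) using law of total probability
P(B) = P(B|A)P(A) + P(B|¬A)P(¬A)
     = 0.7500 × 0.4679 + 0.3250 × 0.5321
     = 0.35092500 + 0.17293250
     = 0.52385750

Step 2: Apply Bayes' theorem
P(A|B) = P(B|A) × P(A) / P(B)
       = 0.35092500 / 0.52385750
       = 0.6699


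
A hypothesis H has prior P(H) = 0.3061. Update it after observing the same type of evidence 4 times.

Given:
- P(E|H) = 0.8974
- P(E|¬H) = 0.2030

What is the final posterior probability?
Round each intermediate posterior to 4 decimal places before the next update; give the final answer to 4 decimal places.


Sequential Bayesian updating:

Initial prior: P(H) = 0.3061

Update 1:
  P(E) = 0.8974 × 0.3061 + 0.2030 × 0.6939 = 0.27469414 + 0.14086170 = 0.41555584
  P(H|E) = 0.27469414 / 0.41555584 = 0.6610

Update 2:
  P(E) = 0.8974 × 0.6610 + 0.2030 × 0.3390 = 0.59318140 + 0.06881700 = 0.66199840
  P(H|E) = 0.59318140 / 0.66199840 = 0.8960

Update 3:
  P(E) = 0.8974 × 0.8960 + 0.2030 × 0.1040 = 0.80407040 + 0.02111200 = 0.82518240
  P(H|E) = 0.80407040 / 0.82518240 = 0.9744

Update 4:
  P(E) = 0.8974 × 0.9744 + 0.2030 × 0.0256 = 0.87442656 + 0.00519680 = 0.87962336
  P(H|E) = 0.87442656 / 0.87962336 = 0.9941

Final posterior: 0.9941


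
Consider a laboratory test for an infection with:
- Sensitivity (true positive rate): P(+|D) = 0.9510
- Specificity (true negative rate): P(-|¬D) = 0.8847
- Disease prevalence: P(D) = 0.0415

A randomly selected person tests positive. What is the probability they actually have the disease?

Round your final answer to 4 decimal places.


Let D = has disease, + = positive test

Given:
- P(D) = 0.0415 (prevalence)
- P(+|D) = 0.9510 (sensitivity)
- P(-|¬D) = 0.8847 (specificity)
- P(+|¬D) = 0.1153 (false positive rate = 1 - specificity)

Step 1: Find P(+)
P(+) = P(+|D)P(D) + P(+|¬D)P(¬D)
     = 0.9510 × 0.0415 + 0.1153 × 0.9585
     = 0.03946650 + 0.11051505
     = 0.14998155

Step 2: Apply Bayes' theorem for P(D|+)
P(D|+) = P(+|D)P(D) / P(+)
       = 0.03946650 / 0.14998155
       = 0.2631


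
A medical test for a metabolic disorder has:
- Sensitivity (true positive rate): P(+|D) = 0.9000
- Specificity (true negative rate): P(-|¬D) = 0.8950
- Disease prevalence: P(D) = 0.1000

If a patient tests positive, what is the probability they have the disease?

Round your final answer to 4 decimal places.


Let D = has disease, + = positive test

Given:
- P(D) = 0.1000 (prevalence)
- P(+|D) = 0.9000 (sensitivity)
- P(-|¬D) = 0.8950 (specificity)
- P(+|¬D) = 0.1050 (false positive rate = 1 - specificity)

Step 1: Find P(+)
P(+) = P(+|D)P(D) + P(+|¬D)P(¬D)
     = 0.9000 × 0.1000 + 0.1050 × 0.9000
     = 0.09000000 + 0.09450000
     = 0.18450000

Step 2: Apply Bayes' theorem for P(D|+)
P(D|+) = P(+|D)P(D) / P(+)
       = 0.09000000 / 0.18450000
       = 0.4878


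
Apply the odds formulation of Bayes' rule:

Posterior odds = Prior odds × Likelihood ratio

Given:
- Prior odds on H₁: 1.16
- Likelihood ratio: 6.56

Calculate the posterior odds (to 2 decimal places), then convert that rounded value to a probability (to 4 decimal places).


Step 1: Calculate posterior odds
Posterior odds = Prior odds × LR
               = 1.16 × 6.56
               = 7.61

Step 2: Convert to probability
P(H₁|E) = Posterior odds / (1 + Posterior odds)
       = 7.61 / (1 + 7.61)
       = 7.61 / 8.61
       = 0.8839

The evidence increased P(H₁) from 0.5370 to 0.8839.


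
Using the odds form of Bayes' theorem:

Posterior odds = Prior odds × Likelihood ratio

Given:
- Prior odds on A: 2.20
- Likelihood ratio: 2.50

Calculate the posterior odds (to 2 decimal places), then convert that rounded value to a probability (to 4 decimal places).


Step 1: Calculate posterior odds
Posterior odds = Prior odds × LR
               = 2.20 × 2.50
               = 5.50

Step 2: Convert to probability
P(A|E) = Posterior odds / (1 + Posterior odds)
       = 5.50 / (1 + 5.50)
       = 5.50 / 6.50
       = 0.8462

The evidence increased P(A) from 0.6875 to 0.8462.


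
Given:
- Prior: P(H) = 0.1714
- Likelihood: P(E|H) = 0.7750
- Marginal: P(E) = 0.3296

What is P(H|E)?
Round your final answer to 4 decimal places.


Using Bayes' theorem:

P(H|E) = P(E|H) × P(H) / P(E)
       = 0.7750 × 0.1714 / 0.3296
       = 0.13283500 / 0.3296
       = 0.4030

The evidence strengthens our belief in H.
Prior: 0.1714 → Posterior: 0.4030


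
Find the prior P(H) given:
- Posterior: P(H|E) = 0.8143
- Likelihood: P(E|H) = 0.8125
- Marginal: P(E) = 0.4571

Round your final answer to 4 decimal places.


From Bayes' theorem: P(H|E) = P(E|H) × P(H) / P(E)

Rearranging for P(H):
P(H) = P(H|E) × P(E) / P(E|H)
     = 0.8143 × 0.4571 / 0.8125
     = 0.37221653 / 0.8125
     = 0.4581


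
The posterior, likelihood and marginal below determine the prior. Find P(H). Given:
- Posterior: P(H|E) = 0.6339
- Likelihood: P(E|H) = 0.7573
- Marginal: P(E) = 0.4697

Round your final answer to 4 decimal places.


From Bayes' theorem: P(H|E) = P(E|H) × P(H) / P(E)

Rearranging for P(H):
P(H) = P(H|E) × P(E) / P(E|H)
     = 0.6339 × 0.4697 / 0.7573
     = 0.29774283 / 0.7573
     = 0.3932


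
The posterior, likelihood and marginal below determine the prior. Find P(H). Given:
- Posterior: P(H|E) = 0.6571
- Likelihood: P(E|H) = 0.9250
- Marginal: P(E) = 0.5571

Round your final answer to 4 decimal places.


From Bayes' theorem: P(H|E) = P(E|H) × P(H) / P(E)

Rearranging for P(H):
P(H) = P(H|E) × P(E) / P(E|H)
     = 0.6571 × 0.5571 / 0.9250
     = 0.36607041 / 0.9250
     = 0.3958


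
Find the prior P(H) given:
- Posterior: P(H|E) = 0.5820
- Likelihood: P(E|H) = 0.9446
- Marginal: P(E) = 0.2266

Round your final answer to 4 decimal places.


From Bayes' theorem: P(H|E) = P(E|H) × P(H) / P(E)

Rearranging for P(H):
P(H) = P(H|E) × P(E) / P(E|H)
     = 0.5820 × 0.2266 / 0.9446
     = 0.13188120 / 0.9446
     = 0.1396


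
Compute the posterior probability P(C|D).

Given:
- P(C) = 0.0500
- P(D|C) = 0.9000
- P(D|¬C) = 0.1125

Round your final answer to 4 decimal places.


Bayes' theorem: P(C|D) = P(D|C) × P(C) / P(D)

Step 1: Calculate P(D) using law of total probability
P(D) = P(D|C)P(C) + P(D|¬C)P(¬C)
     = 0.9000 × 0.0500 + 0.1125 × 0.9500
     = 0.04500000 + 0.10687500
     = 0.15187500

Step 2: Apply Bayes' theorem
P(C|D) = P(D|C) × P(C) / P(D)
       = 0.04500000 / 0.15187500
       = 0.2963


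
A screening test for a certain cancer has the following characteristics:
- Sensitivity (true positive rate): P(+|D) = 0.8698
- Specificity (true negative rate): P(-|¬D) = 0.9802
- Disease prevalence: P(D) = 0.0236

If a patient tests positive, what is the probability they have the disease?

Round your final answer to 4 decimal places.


Let D = has disease, + = positive test

Given:
- P(D) = 0.0236 (prevalence)
- P(+|D) = 0.8698 (sensitivity)
- P(-|¬D) = 0.9802 (specificity)
- P(+|¬D) = 0.0198 (false positive rate = 1 - specificity)

Step 1: Find P(+)
P(+) = P(+|D)P(D) + P(+|¬D)P(¬D)
     = 0.8698 × 0.0236 + 0.0198 × 0.9764
     = 0.02052728 + 0.01933272
     = 0.03986000

Step 2: Apply Bayes' theorem for P(D|+)
P(D|+) = P(+|D)P(D) / P(+)
       = 0.02052728 / 0.03986000
       = 0.5150


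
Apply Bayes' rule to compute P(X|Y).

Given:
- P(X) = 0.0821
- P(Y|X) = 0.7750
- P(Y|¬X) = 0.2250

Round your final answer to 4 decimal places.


Bayes' theorem: P(X|Y) = P(Y|X) × P(X) / P(Y)

Step 1: Calculate P(Y) using law of total probability
P(Y) = P(Y|X)P(X) + P(Y|¬X)P(¬X)
     = 0.7750 × 0.0821 + 0.2250 × 0.9179
     = 0.06362750 + 0.20652750
     = 0.27015500

Step 2: Apply Bayes' theorem
P(X|Y) = P(Y|X) × P(X) / P(Y)
       = 0.06362750 / 0.27015500
       = 0.2355


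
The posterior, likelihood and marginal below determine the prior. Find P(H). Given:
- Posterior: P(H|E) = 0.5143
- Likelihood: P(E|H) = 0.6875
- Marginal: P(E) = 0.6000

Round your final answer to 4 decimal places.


From Bayes' theorem: P(H|E) = P(E|H) × P(H) / P(E)

Rearranging for P(H):
P(H) = P(H|E) × P(E) / P(E|H)
     = 0.5143 × 0.6000 / 0.6875
     = 0.30858000 / 0.6875
     = 0.4488


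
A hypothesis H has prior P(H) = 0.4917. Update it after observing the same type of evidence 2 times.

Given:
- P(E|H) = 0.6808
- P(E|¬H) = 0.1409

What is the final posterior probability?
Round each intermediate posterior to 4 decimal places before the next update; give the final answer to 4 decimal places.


Sequential Bayesian updating:

Initial prior: P(H) = 0.4917

Update 1:
  P(E) = 0.6808 × 0.4917 + 0.1409 × 0.5083 = 0.33474936 + 0.07161947 = 0.40636883
  P(H|E) = 0.33474936 / 0.40636883 = 0.8238

Update 2:
  P(E) = 0.6808 × 0.8238 + 0.1409 × 0.1762 = 0.56084304 + 0.02482658 = 0.58566962
  P(H|E) = 0.56084304 / 0.58566962 = 0.9576

Final posterior: 0.9576


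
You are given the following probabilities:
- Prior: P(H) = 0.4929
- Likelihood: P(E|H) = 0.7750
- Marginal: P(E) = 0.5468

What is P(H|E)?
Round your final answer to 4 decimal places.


Using Bayes' theorem:

P(H|E) = P(E|H) × P(H) / P(E)
       = 0.7750 × 0.4929 / 0.5468
       = 0.38199750 / 0.5468
       = 0.6986

The evidence strengthens our belief in H.
Prior: 0.4929 → Posterior: 0.6986


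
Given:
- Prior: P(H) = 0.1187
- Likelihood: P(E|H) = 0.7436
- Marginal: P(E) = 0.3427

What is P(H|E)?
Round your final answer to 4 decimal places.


Using Bayes' theorem:

P(H|E) = P(E|H) × P(H) / P(E)
       = 0.7436 × 0.1187 / 0.3427
       = 0.08826532 / 0.3427
       = 0.2576

The evidence strengthens our belief in H.
Prior: 0.1187 → Posterior: 0.2576


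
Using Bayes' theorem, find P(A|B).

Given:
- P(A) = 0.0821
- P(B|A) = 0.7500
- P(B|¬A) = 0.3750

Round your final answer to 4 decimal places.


Bayes' theorem: P(A|B) = P(B|A) × P(A) / P(B)

Step 1: Calculate P(B) using law of total probability
P(B) = P(B|A)P(A) + P(B|¬A)P(¬A)
     = 0.7500 × 0.0821 + 0.3750 × 0.9179
     = 0.06157500 + 0.34421250
     = 0.40578750

Step 2: Apply Bayes' theorem
P(A|B) = P(B|A) × P(A) / P(B)
       = 0.06157500 / 0.40578750
       = 0.1517


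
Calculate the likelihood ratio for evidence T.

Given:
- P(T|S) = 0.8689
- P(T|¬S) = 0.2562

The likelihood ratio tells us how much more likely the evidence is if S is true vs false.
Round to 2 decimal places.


Likelihood Ratio (LR) = P(T|S) / P(T|¬S)

LR = 0.8689 / 0.2562
   = 3.39

The evidence is 3.39 times more likely if S is true than if S is false.
Since LR > 1, the evidence supports S over ¬S.


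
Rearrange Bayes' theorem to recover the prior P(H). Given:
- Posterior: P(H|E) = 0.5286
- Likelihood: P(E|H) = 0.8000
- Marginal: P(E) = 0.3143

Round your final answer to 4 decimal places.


From Bayes' theorem: P(H|E) = P(E|H) × P(H) / P(E)

Rearranging for P(H):
P(H) = P(H|E) × P(E) / P(E|H)
     = 0.5286 × 0.3143 / 0.8000
     = 0.16613898 / 0.8000
     = 0.2077


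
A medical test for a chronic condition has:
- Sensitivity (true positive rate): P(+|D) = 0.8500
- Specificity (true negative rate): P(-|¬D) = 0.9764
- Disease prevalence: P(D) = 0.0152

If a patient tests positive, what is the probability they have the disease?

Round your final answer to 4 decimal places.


Let D = has disease, + = positive test

Given:
- P(D) = 0.0152 (prevalence)
- P(+|D) = 0.8500 (sensitivity)
- P(-|¬D) = 0.9764 (specificity)
- P(+|¬D) = 0.0236 (false positive rate = 1 - specificity)

Step 1: Find P(+)
P(+) = P(+|D)P(D) + P(+|¬D)P(¬D)
     = 0.8500 × 0.0152 + 0.0236 × 0.9848
     = 0.01292000 + 0.02324128
     = 0.03616128

Step 2: Apply Bayes' theorem for P(D|+)
P(D|+) = P(+|D)P(D) / P(+)
       = 0.01292000 / 0.03616128
       = 0.3573


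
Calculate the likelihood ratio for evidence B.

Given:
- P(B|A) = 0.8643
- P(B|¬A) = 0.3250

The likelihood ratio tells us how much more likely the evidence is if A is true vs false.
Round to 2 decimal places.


Likelihood Ratio (LR) = P(B|A) / P(B|¬A)

LR = 0.8643 / 0.3250
   = 2.66

The evidence is 2.66 times more likely if A is true than if A is false.
Since LR > 1, the evidence supports A over ¬A.


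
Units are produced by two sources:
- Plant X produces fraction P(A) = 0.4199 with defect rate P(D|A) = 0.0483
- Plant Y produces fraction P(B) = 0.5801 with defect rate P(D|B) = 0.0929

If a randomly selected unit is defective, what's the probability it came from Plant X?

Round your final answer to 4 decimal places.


Let A = from Plant X, D = defective

Given:
- P(A) = 0.4199, P(B) = 0.5801
- P(D|A) = 0.0483, P(D|B) = 0.0929

Step 1: Find P(D)
P(D) = P(D|A)P(A) + P(D|B)P(B)
     = 0.0483 × 0.4199 + 0.0929 × 0.5801
     = 0.02028117 + 0.05389129
     = 0.07417246

Step 2: Apply Bayes' theorem
P(A|D) = P(D|A)P(A) / P(D)
       = 0.02028117 / 0.07417246
       = 0.2734


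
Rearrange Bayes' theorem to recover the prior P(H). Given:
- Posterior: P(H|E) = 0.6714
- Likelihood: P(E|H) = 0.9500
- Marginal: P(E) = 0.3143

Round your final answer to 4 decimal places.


From Bayes' theorem: P(H|E) = P(E|H) × P(H) / P(E)

Rearranging for P(H):
P(H) = P(H|E) × P(E) / P(E|H)
     = 0.6714 × 0.3143 / 0.9500
     = 0.21102102 / 0.9500
     = 0.2221


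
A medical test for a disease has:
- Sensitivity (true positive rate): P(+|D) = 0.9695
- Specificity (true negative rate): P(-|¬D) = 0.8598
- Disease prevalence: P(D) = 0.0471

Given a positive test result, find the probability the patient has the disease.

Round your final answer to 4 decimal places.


Let D = has disease, + = positive test

Given:
- P(D) = 0.0471 (prevalence)
- P(+|D) = 0.9695 (sensitivity)
- P(-|¬D) = 0.8598 (specificity)
- P(+|¬D) = 0.1402 (false positive rate = 1 - specificity)

Step 1: Find P(+)
P(+) = P(+|D)P(D) + P(+|¬D)P(¬D)
     = 0.9695 × 0.0471 + 0.1402 × 0.9529
     = 0.04566345 + 0.13359658
     = 0.17926003

Step 2: Apply Bayes' theorem for P(D|+)
P(D|+) = P(+|D)P(D) / P(+)
       = 0.04566345 / 0.17926003
       = 0.2547


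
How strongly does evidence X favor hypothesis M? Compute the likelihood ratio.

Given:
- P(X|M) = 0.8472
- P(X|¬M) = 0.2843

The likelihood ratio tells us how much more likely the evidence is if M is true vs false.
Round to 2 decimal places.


Likelihood Ratio (LR) = P(X|M) / P(X|¬M)

LR = 0.8472 / 0.2843
   = 2.98

The evidence is 2.98 times more likely if M is true than if M is false.
Because LR exceeds 1, X is evidence for M.


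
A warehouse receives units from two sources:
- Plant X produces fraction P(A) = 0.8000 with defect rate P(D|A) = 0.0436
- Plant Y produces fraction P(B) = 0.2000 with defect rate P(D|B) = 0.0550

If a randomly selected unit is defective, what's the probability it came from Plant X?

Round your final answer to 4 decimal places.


Let A = from Plant X, D = defective

Given:
- P(A) = 0.8000, P(B) = 0.2000
- P(D|A) = 0.0436, P(D|B) = 0.0550

Step 1: Find P(D)
P(D) = P(D|A)P(A) + P(D|B)P(B)
     = 0.0436 × 0.8000 + 0.0550 × 0.2000
     = 0.03488000 + 0.01100000
     = 0.04588000

Step 2: Apply Bayes' theorem
P(A|D) = P(D|A)P(A) / P(D)
       = 0.03488000 / 0.04588000
       = 0.7602


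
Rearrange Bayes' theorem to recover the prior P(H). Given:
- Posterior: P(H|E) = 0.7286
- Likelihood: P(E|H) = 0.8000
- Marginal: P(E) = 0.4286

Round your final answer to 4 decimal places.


From Bayes' theorem: P(H|E) = P(E|H) × P(H) / P(E)

Rearranging for P(H):
P(H) = P(H|E) × P(E) / P(E|H)
     = 0.7286 × 0.4286 / 0.8000
     = 0.31227796 / 0.8000
     = 0.3903


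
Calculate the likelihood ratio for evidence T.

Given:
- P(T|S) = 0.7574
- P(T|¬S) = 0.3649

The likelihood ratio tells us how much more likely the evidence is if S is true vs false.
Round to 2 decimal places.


Likelihood Ratio (LR) = P(T|S) / P(T|¬S)

LR = 0.7574 / 0.3649
   = 2.08

The evidence is 2.08 times more likely if S is true than if S is false.
Since LR > 1, the evidence supports S over ¬S.


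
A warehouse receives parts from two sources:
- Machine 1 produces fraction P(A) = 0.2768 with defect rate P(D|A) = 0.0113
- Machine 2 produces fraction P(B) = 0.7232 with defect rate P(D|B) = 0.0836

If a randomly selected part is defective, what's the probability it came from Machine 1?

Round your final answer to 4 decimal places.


Let A = from Machine 1, D = defective

Given:
- P(A) = 0.2768, P(B) = 0.7232
- P(D|A) = 0.0113, P(D|B) = 0.0836

Step 1: Find P(D)
P(D) = P(D|A)P(A) + P(D|B)P(B)
     = 0.0113 × 0.2768 + 0.0836 × 0.7232
     = 0.00312784 + 0.06045952
     = 0.06358736

Step 2: Apply Bayes' theorem
P(A|D) = P(D|A)P(A) / P(D)
       = 0.00312784 / 0.06358736
       = 0.0492


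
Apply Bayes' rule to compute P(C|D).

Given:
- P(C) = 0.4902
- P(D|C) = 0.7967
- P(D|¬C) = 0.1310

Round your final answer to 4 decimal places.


Bayes' theorem: P(C|D) = P(D|C) × P(C) / P(D)

Step 1: Calculate P(D) using law of total probability
P(D) = P(D|C)P(C) + P(D|¬C)P(¬C)
     = 0.7967 × 0.4902 + 0.1310 × 0.5098
     = 0.39054234 + 0.06678380
     = 0.45732614

Step 2: Apply Bayes' theorem
P(C|D) = P(D|C) × P(C) / P(D)
       = 0.39054234 / 0.45732614
       = 0.8540


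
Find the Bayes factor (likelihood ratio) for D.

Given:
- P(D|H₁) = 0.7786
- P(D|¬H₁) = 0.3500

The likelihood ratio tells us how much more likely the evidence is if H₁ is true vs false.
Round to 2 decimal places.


Likelihood Ratio (LR) = P(D|H₁) / P(D|¬H₁)

LR = 0.7786 / 0.3500
   = 2.22

The evidence is 2.22 times more likely if H₁ is true than if H₁ is false.
LR > 1, so observing D raises the odds in favor of H₁.


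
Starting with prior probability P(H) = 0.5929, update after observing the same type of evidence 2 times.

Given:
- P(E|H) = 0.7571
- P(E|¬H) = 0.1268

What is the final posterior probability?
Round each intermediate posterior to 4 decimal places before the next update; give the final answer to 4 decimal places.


Sequential Bayesian updating:

Initial prior: P(H) = 0.5929

Update 1:
  P(E) = 0.7571 × 0.5929 + 0.1268 × 0.4071 = 0.44888459 + 0.05162028 = 0.50050487
  P(H|E) = 0.44888459 / 0.50050487 = 0.8969

Update 2:
  P(E) = 0.7571 × 0.8969 + 0.1268 × 0.1031 = 0.67904299 + 0.01307308 = 0.69211607
  P(H|E) = 0.67904299 / 0.69211607 = 0.9811

Final posterior: 0.9811


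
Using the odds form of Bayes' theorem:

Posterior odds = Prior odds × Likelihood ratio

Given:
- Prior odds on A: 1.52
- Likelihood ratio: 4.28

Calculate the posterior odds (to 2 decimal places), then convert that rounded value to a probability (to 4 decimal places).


Step 1: Calculate posterior odds
Posterior odds = Prior odds × LR
               = 1.52 × 4.28
               = 6.51

Step 2: Convert to probability
P(A|E) = Posterior odds / (1 + Posterior odds)
       = 6.51 / (1 + 6.51)
       = 6.51 / 7.51
       = 0.8668

The evidence increased P(A) from 0.6032 to 0.8668.


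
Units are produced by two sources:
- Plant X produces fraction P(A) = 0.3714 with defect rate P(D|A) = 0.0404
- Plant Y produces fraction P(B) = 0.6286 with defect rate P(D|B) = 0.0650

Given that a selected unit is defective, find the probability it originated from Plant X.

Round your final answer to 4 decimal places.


Let A = from Plant X, D = defective

Given:
- P(A) = 0.3714, P(B) = 0.6286
- P(D|A) = 0.0404, P(D|B) = 0.0650

Step 1: Find P(D)
P(D) = P(D|A)P(A) + P(D|B)P(B)
     = 0.0404 × 0.3714 + 0.0650 × 0.6286
     = 0.01500456 + 0.04085900
     = 0.05586356

Step 2: Apply Bayes' theorem
P(A|D) = P(D|A)P(A) / P(D)
       = 0.01500456 / 0.05586356
       = 0.2686


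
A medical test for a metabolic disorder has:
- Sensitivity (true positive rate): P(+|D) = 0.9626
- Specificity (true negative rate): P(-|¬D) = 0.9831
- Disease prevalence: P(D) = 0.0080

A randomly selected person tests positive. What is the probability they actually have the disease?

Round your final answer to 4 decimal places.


Let D = has disease, + = positive test

Given:
- P(D) = 0.0080 (prevalence)
- P(+|D) = 0.9626 (sensitivity)
- P(-|¬D) = 0.9831 (specificity)
- P(+|¬D) = 0.0169 (false positive rate = 1 - specificity)

Step 1: Find P(+)
P(+) = P(+|D)P(D) + P(+|¬D)P(¬D)
     = 0.9626 × 0.0080 + 0.0169 × 0.9920
     = 0.00770080 + 0.01676480
     = 0.02446560

Step 2: Apply Bayes' theorem for P(D|+)
P(D|+) = P(+|D)P(D) / P(+)
       = 0.00770080 / 0.02446560
       = 0.3148


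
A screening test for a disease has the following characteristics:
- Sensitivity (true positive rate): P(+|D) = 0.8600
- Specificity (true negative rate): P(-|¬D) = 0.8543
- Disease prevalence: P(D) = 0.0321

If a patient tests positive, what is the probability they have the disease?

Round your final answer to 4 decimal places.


Let D = has disease, + = positive test

Given:
- P(D) = 0.0321 (prevalence)
- P(+|D) = 0.8600 (sensitivity)
- P(-|¬D) = 0.8543 (specificity)
- P(+|¬D) = 0.1457 (false positive rate = 1 - specificity)

Step 1: Find P(+)
P(+) = P(+|D)P(D) + P(+|¬D)P(¬D)
     = 0.8600 × 0.0321 + 0.1457 × 0.9679
     = 0.02760600 + 0.14102303
     = 0.16862903

Step 2: Apply Bayes' theorem for P(D|+)
P(D|+) = P(+|D)P(D) / P(+)
       = 0.02760600 / 0.16862903
       = 0.1637


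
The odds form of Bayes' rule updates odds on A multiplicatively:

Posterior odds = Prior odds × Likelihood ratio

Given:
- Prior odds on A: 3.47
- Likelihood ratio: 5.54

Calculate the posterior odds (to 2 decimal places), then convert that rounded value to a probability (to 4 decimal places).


Step 1: Calculate posterior odds
Posterior odds = Prior odds × LR
               = 3.47 × 5.54
               = 19.22

Step 2: Convert to probability
P(A|E) = Posterior odds / (1 + Posterior odds)
       = 19.22 / (1 + 19.22)
       = 19.22 / 20.22
       = 0.9505

The evidence increased P(A) from 0.7763 to 0.9505.


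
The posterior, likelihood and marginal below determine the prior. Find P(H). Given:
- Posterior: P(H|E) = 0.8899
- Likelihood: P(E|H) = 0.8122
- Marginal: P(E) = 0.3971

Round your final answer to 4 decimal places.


From Bayes' theorem: P(H|E) = P(E|H) × P(H) / P(E)

Rearranging for P(H):
P(H) = P(H|E) × P(E) / P(E|H)
     = 0.8899 × 0.3971 / 0.8122
     = 0.35337929 / 0.8122
     = 0.4351


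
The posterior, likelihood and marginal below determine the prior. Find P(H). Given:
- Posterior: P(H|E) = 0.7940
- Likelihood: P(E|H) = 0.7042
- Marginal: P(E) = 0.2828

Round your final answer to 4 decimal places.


From Bayes' theorem: P(H|E) = P(E|H) × P(H) / P(E)

Rearranging for P(H):
P(H) = P(H|E) × P(E) / P(E|H)
     = 0.7940 × 0.2828 / 0.7042
     = 0.22454320 / 0.7042
     = 0.3189


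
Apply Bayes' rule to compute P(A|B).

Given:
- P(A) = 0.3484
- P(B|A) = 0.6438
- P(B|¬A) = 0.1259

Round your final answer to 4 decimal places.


Bayes' theorem: P(A|B) = P(B|A) × P(A) / P(B)

Step 1: Calculate P(B) using law of total probability
P(B) = P(B|A)P(A) + P(B|¬A)P(¬A)
     = 0.6438 × 0.3484 + 0.1259 × 0.6516
     = 0.22429992 + 0.08203644
     = 0.30633636

Step 2: Apply Bayes' theorem
P(A|B) = P(B|A) × P(A) / P(B)
       = 0.22429992 / 0.30633636
       = 0.7322


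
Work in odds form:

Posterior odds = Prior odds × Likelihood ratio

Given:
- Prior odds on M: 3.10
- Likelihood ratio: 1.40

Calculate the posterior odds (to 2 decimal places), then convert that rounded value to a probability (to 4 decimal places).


Step 1: Calculate posterior odds
Posterior odds = Prior odds × LR
               = 3.10 × 1.40
               = 4.34

Step 2: Convert to probability
P(M|E) = Posterior odds / (1 + Posterior odds)
       = 4.34 / (1 + 4.34)
       = 4.34 / 5.34
       = 0.8127

The evidence increased P(M) from 0.7561 to 0.8127.


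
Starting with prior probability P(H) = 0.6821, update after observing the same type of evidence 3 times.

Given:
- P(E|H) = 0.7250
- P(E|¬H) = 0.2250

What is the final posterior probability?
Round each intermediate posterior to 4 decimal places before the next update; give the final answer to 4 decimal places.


Sequential Bayesian updating:

Initial prior: P(H) = 0.6821

Update 1:
  P(E) = 0.7250 × 0.6821 + 0.2250 × 0.3179 = 0.49452250 + 0.07152750 = 0.56605000
  P(H|E) = 0.49452250 / 0.56605000 = 0.8736

Update 2:
  P(E) = 0.7250 × 0.8736 + 0.2250 × 0.1264 = 0.63336000 + 0.02844000 = 0.66180000
  P(H|E) = 0.63336000 / 0.66180000 = 0.9570

Update 3:
  P(E) = 0.7250 × 0.9570 + 0.2250 × 0.0430 = 0.69382500 + 0.00967500 = 0.70350000
  P(H|E) = 0.69382500 / 0.70350000 = 0.9862

Final posterior: 0.9862


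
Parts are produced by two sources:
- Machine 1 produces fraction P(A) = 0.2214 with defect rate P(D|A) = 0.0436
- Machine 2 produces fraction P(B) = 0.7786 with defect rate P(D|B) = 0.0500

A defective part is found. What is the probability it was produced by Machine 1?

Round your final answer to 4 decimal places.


Let A = from Machine 1, D = defective

Given:
- P(A) = 0.2214, P(B) = 0.7786
- P(D|A) = 0.0436, P(D|B) = 0.0500

Step 1: Find P(D)
P(D) = P(D|A)P(A) + P(D|B)P(B)
     = 0.0436 × 0.2214 + 0.0500 × 0.7786
     = 0.00965304 + 0.03893000
     = 0.04858304

Step 2: Apply Bayes' theorem
P(A|D) = P(D|A)P(A) / P(D)
       = 0.00965304 / 0.04858304
       = 0.1987


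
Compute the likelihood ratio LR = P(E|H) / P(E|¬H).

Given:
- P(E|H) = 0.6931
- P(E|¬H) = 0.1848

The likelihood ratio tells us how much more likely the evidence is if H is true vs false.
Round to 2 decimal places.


Likelihood Ratio (LR) = P(E|H) / P(E|¬H)

LR = 0.6931 / 0.1848
   = 3.75

The evidence is 3.75 times more likely if H is true than if H is false.
Since LR > 1, the evidence supports H over ¬H.


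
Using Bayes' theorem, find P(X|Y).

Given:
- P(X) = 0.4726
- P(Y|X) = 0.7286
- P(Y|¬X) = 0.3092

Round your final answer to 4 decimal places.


Bayes' theorem: P(X|Y) = P(Y|X) × P(X) / P(Y)

Step 1: Calculate P(Y) using law of total probability
P(Y) = P(Y|X)P(X) + P(Y|¬X)P(¬X)
     = 0.7286 × 0.4726 + 0.3092 × 0.5274
     = 0.34433636 + 0.16307208
     = 0.50740844

Step 2: Apply Bayes' theorem
P(X|Y) = P(Y|X) × P(X) / P(Y)
       = 0.34433636 / 0.50740844
       = 0.6786


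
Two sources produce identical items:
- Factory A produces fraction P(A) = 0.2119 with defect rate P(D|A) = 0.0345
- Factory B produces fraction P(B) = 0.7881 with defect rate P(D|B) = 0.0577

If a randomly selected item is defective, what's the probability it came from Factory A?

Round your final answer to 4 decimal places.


Let A = from Factory A, D = defective

Given:
- P(A) = 0.2119, P(B) = 0.7881
- P(D|A) = 0.0345, P(D|B) = 0.0577

Step 1: Find P(D)
P(D) = P(D|A)P(A) + P(D|B)P(B)
     = 0.0345 × 0.2119 + 0.0577 × 0.7881
     = 0.00731055 + 0.04547337
     = 0.05278392

Step 2: Apply Bayes' theorem
P(A|D) = P(D|A)P(A) / P(D)
       = 0.00731055 / 0.05278392
       = 0.1385


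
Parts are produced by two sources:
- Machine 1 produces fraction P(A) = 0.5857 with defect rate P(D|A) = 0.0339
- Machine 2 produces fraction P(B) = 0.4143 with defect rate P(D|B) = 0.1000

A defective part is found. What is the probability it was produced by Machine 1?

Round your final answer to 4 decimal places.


Let A = from Machine 1, D = defective

Given:
- P(A) = 0.5857, P(B) = 0.4143
- P(D|A) = 0.0339, P(D|B) = 0.1000

Step 1: Find P(D)
P(D) = P(D|A)P(A) + P(D|B)P(B)
     = 0.0339 × 0.5857 + 0.1000 × 0.4143
     = 0.01985523 + 0.04143000
     = 0.06128523

Step 2: Apply Bayes' theorem
P(A|D) = P(D|A)P(A) / P(D)
       = 0.01985523 / 0.06128523
       = 0.3240


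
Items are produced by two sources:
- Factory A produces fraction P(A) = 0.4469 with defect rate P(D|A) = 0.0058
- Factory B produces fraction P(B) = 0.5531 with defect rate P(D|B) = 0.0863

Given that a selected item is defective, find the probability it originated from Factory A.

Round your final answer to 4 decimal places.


Let A = from Factory A, D = defective

Given:
- P(A) = 0.4469, P(B) = 0.5531
- P(D|A) = 0.0058, P(D|B) = 0.0863

Step 1: Find P(D)
P(D) = P(D|A)P(A) + P(D|B)P(B)
     = 0.0058 × 0.4469 + 0.0863 × 0.5531
     = 0.00259202 + 0.04773253
     = 0.05032455

Step 2: Apply Bayes' theorem
P(A|D) = P(D|A)P(A) / P(D)
       = 0.00259202 / 0.05032455
       = 0.0515


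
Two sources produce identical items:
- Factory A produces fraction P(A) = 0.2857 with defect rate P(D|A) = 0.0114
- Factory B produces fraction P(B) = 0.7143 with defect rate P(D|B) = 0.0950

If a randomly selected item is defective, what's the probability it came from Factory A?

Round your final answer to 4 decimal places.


Let A = from Factory A, D = defective

Given:
- P(A) = 0.2857, P(B) = 0.7143
- P(D|A) = 0.0114, P(D|B) = 0.0950

Step 1: Find P(D)
P(D) = P(D|A)P(A) + P(D|B)P(B)
     = 0.0114 × 0.2857 + 0.0950 × 0.7143
     = 0.00325698 + 0.06785850
     = 0.07111548

Step 2: Apply Bayes' theorem
P(A|D) = P(D|A)P(A) / P(D)
       = 0.00325698 / 0.07111548
       = 0.0458


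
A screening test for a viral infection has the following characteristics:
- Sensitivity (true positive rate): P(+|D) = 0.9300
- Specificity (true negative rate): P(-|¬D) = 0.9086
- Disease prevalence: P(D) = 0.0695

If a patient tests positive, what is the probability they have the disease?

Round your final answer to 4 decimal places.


Let D = has disease, + = positive test

Given:
- P(D) = 0.0695 (prevalence)
- P(+|D) = 0.9300 (sensitivity)
- P(-|¬D) = 0.9086 (specificity)
- P(+|¬D) = 0.0914 (false positive rate = 1 - specificity)

Step 1: Find P(+)
P(+) = P(+|D)P(D) + P(+|¬D)P(¬D)
     = 0.9300 × 0.0695 + 0.0914 × 0.9305
     = 0.06463500 + 0.08504770
     = 0.14968270

Step 2: Apply Bayes' theorem for P(D|+)
P(D|+) = P(+|D)P(D) / P(+)
       = 0.06463500 / 0.14968270
       = 0.4318


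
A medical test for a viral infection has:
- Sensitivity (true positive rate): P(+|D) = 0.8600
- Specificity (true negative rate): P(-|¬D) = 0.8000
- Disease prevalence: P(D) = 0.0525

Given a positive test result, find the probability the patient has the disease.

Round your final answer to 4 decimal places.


Let D = has disease, + = positive test

Given:
- P(D) = 0.0525 (prevalence)
- P(+|D) = 0.8600 (sensitivity)
- P(-|¬D) = 0.8000 (specificity)
- P(+|¬D) = 0.2000 (false positive rate = 1 - specificity)

Step 1: Find P(+)
P(+) = P(+|D)P(D) + P(+|¬D)P(¬D)
     = 0.8600 × 0.0525 + 0.2000 × 0.9475
     = 0.04515000 + 0.18950000
     = 0.23465000

Step 2: Apply Bayes' theorem for P(D|+)
P(D|+) = P(+|D)P(D) / P(+)
       = 0.04515000 / 0.23465000
       = 0.1924


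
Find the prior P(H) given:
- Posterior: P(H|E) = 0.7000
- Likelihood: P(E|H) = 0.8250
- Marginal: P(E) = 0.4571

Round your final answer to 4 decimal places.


From Bayes' theorem: P(H|E) = P(E|H) × P(H) / P(E)

Rearranging for P(H):
P(H) = P(H|E) × P(E) / P(E|H)
     = 0.7000 × 0.4571 / 0.8250
     = 0.31997000 / 0.8250
     = 0.3878


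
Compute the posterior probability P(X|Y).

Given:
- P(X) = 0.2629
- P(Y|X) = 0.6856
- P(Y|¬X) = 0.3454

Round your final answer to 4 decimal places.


Bayes' theorem: P(X|Y) = P(Y|X) × P(X) / P(Y)

Step 1: Calculate P(Y) using law of total probability
P(Y) = P(Y|X)P(X) + P(Y|¬X)P(¬X)
     = 0.6856 × 0.2629 + 0.3454 × 0.7371
     = 0.18024424 + 0.25459434
     = 0.43483858

Step 2: Apply Bayes' theorem
P(X|Y) = P(Y|X) × P(X) / P(Y)
       = 0.18024424 / 0.43483858
       = 0.4145


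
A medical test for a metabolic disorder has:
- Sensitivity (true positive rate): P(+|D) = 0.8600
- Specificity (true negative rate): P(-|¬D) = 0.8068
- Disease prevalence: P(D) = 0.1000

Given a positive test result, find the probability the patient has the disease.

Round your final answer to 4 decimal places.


Let D = has disease, + = positive test

Given:
- P(D) = 0.1000 (prevalence)
- P(+|D) = 0.8600 (sensitivity)
- P(-|¬D) = 0.8068 (specificity)
- P(+|¬D) = 0.1932 (false positive rate = 1 - specificity)

Step 1: Find P(+)
P(+) = P(+|D)P(D) + P(+|¬D)P(¬D)
     = 0.8600 × 0.1000 + 0.1932 × 0.9000
     = 0.08600000 + 0.17388000
     = 0.25988000

Step 2: Apply Bayes' theorem for P(D|+)
P(D|+) = P(+|D)P(D) / P(+)
       = 0.08600000 / 0.25988000
       = 0.3309


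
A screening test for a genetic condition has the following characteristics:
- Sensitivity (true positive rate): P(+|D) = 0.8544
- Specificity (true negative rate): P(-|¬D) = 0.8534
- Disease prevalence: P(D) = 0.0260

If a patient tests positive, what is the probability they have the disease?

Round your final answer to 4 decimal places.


Let D = has disease, + = positive test

Given:
- P(D) = 0.0260 (prevalence)
- P(+|D) = 0.8544 (sensitivity)
- P(-|¬D) = 0.8534 (specificity)
- P(+|¬D) = 0.1466 (false positive rate = 1 - specificity)

Step 1: Find P(+)
P(+) = P(+|D)P(D) + P(+|¬D)P(¬D)
     = 0.8544 × 0.0260 + 0.1466 × 0.9740
     = 0.02221440 + 0.14278840
     = 0.16500280

Step 2: Apply Bayes' theorem for P(D|+)
P(D|+) = P(+|D)P(D) / P(+)
       = 0.02221440 / 0.16500280
       = 0.1346


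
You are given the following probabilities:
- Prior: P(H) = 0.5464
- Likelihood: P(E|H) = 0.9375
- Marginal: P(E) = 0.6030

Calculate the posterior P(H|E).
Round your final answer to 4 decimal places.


Using Bayes' theorem:

P(H|E) = P(E|H) × P(H) / P(E)
       = 0.9375 × 0.5464 / 0.6030
       = 0.51225000 / 0.6030
       = 0.8495

The evidence strengthens our belief in H.
Prior: 0.5464 → Posterior: 0.8495


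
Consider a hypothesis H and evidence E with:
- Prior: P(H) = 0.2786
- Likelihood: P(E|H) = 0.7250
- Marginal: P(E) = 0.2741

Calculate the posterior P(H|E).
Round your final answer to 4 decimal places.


Using Bayes' theorem:

P(H|E) = P(E|H) × P(H) / P(E)
       = 0.7250 × 0.2786 / 0.2741
       = 0.20198500 / 0.2741
       = 0.7369

The evidence strengthens our belief in H.
Prior: 0.2786 → Posterior: 0.7369


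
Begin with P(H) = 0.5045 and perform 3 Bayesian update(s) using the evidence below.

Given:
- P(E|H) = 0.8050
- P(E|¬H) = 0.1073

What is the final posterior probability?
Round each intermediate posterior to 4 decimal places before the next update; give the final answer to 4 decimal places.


Sequential Bayesian updating:

Initial prior: P(H) = 0.5045

Update 1:
  P(E) = 0.8050 × 0.5045 + 0.1073 × 0.4955 = 0.40612250 + 0.05316715 = 0.45928965
  P(H|E) = 0.40612250 / 0.45928965 = 0.8842

Update 2:
  P(E) = 0.8050 × 0.8842 + 0.1073 × 0.1158 = 0.71178100 + 0.01242534 = 0.72420634
  P(H|E) = 0.71178100 / 0.72420634 = 0.9828

Update 3:
  P(E) = 0.8050 × 0.9828 + 0.1073 × 0.0172 = 0.79115400 + 0.00184556 = 0.79299956
  P(H|E) = 0.79115400 / 0.79299956 = 0.9977

Final posterior: 0.9977


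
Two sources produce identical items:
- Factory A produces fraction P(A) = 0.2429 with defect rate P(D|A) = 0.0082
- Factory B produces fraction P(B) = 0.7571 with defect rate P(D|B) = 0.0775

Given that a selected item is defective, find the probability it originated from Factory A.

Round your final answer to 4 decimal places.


Let A = from Factory A, D = defective

Given:
- P(A) = 0.2429, P(B) = 0.7571
- P(D|A) = 0.0082, P(D|B) = 0.0775

Step 1: Find P(D)
P(D) = P(D|A)P(A) + P(D|B)P(B)
     = 0.0082 × 0.2429 + 0.0775 × 0.7571
     = 0.00199178 + 0.05867525
     = 0.06066703

Step 2: Apply Bayes' theorem
P(A|D) = P(D|A)P(A) / P(D)
       = 0.00199178 / 0.06066703
       = 0.0328


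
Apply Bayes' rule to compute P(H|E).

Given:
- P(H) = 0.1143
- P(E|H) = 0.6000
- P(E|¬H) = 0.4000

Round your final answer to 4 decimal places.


Bayes' theorem: P(H|E) = P(E|H) × P(H) / P(E)

Step 1: Calculate P(E) using law of total probability
P(E) = P(E|H)P(H) + P(E|¬H)P(¬H)
     = 0.6000 × 0.1143 + 0.4000 × 0.8857
     = 0.06858000 + 0.35428000
     = 0.42286000

Step 2: Apply Bayes' theorem
P(H|E) = P(E|H) × P(H) / P(E)
       = 0.06858000 / 0.42286000
       = 0.1622
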